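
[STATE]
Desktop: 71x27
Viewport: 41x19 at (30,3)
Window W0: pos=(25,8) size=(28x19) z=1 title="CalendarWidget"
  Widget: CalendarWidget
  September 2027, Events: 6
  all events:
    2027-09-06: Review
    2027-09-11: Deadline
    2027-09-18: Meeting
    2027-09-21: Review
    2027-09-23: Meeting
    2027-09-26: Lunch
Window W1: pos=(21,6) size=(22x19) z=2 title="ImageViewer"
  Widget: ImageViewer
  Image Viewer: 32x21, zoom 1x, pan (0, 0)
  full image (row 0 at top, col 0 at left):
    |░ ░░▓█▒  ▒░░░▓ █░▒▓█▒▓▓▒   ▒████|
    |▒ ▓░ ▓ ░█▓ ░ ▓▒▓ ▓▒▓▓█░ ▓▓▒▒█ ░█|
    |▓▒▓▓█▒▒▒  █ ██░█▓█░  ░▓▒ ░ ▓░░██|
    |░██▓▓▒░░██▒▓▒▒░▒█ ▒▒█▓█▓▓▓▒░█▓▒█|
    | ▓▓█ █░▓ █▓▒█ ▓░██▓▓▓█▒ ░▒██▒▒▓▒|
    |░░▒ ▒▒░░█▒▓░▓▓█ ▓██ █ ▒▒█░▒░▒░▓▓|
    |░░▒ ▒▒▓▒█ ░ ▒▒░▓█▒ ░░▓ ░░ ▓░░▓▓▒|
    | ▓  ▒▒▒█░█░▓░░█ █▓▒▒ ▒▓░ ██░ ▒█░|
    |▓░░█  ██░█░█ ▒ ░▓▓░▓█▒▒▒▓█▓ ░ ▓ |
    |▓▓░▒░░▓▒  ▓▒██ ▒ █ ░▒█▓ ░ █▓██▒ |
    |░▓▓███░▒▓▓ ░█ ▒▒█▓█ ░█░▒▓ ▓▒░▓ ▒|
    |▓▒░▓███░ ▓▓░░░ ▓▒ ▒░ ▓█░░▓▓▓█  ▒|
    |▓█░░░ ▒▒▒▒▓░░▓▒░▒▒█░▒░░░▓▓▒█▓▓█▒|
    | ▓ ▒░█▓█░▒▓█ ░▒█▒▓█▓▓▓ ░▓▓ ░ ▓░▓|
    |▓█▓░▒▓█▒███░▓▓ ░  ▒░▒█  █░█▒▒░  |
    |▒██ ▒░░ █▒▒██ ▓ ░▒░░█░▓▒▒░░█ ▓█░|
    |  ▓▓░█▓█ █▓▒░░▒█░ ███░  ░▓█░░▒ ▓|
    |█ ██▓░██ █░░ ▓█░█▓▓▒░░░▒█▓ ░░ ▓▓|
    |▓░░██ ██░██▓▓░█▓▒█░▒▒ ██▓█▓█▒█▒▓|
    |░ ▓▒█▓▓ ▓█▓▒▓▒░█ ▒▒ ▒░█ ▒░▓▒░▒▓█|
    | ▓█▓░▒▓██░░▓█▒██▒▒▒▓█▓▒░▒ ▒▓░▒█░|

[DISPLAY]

                                         
                                         
                                         
━━━━━━━━━━━━┓                            
ewer        ┃                            
────────────┨━━━━━━━━━┓                  
 ▒░░░▓ █░▒▓█┃         ┃                  
█▓ ░ ▓▒▓ ▓▒▓┃─────────┨                  
  █ ██░█▓█░ ┃027      ┃                  
██▒▓▒▒░▒█ ▒▒┃ Su      ┃                  
 █▓▒█ ▓░██▓▓┃  5      ┃                  
█▒▓░▓▓█ ▓██ ┃1* 12    ┃                  
█ ░ ▒▒░▓█▒ ░┃* 19     ┃                  
░█░▓░░█ █▓▒▒┃25 26*   ┃                  
░█░█ ▒ ░▓▓░▓┃         ┃                  
  ▓▒██ ▒ █ ░┃         ┃                  
▓▓ ░█ ▒▒█▓█ ┃         ┃                  
 ▓▓░░░ ▓▒ ▒░┃         ┃                  
▒▒▓░░▓▒░▒▒█░┃         ┃                  


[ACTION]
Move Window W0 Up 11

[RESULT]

  September 2027      ┃                  
u We Th Fr Sa Su      ┃                  
   1  2  3  4  5      ┃                  
━━━━━━━━━━━━┓1* 12    ┃                  
ewer        ┃* 19     ┃                  
────────────┨25 26*   ┃                  
 ▒░░░▓ █░▒▓█┃         ┃                  
█▓ ░ ▓▒▓ ▓▒▓┃         ┃                  
  █ ██░█▓█░ ┃         ┃                  
██▒▓▒▒░▒█ ▒▒┃         ┃                  
 █▓▒█ ▓░██▓▓┃         ┃                  
█▒▓░▓▓█ ▓██ ┃         ┃                  
█ ░ ▒▒░▓█▒ ░┃         ┃                  
░█░▓░░█ █▓▒▒┃         ┃                  
░█░█ ▒ ░▓▓░▓┃         ┃                  
  ▓▒██ ▒ █ ░┃━━━━━━━━━┛                  
▓▓ ░█ ▒▒█▓█ ┃                            
 ▓▓░░░ ▓▒ ▒░┃                            
▒▒▓░░▓▒░▒▒█░┃                            


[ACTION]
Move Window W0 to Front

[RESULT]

  September 2027      ┃                  
u We Th Fr Sa Su      ┃                  
   1  2  3  4  5      ┃                  
 7  8  9 10 11* 12    ┃                  
4 15 16 17 18* 19     ┃                  
1* 22 23* 24 25 26*   ┃                  
8 29 30               ┃                  
                      ┃                  
                      ┃                  
                      ┃                  
                      ┃                  
                      ┃                  
                      ┃                  
                      ┃                  
                      ┃                  
━━━━━━━━━━━━━━━━━━━━━━┛                  
▓▓ ░█ ▒▒█▓█ ┃                            
 ▓▓░░░ ▓▒ ▒░┃                            
▒▒▓░░▓▒░▒▒█░┃                            


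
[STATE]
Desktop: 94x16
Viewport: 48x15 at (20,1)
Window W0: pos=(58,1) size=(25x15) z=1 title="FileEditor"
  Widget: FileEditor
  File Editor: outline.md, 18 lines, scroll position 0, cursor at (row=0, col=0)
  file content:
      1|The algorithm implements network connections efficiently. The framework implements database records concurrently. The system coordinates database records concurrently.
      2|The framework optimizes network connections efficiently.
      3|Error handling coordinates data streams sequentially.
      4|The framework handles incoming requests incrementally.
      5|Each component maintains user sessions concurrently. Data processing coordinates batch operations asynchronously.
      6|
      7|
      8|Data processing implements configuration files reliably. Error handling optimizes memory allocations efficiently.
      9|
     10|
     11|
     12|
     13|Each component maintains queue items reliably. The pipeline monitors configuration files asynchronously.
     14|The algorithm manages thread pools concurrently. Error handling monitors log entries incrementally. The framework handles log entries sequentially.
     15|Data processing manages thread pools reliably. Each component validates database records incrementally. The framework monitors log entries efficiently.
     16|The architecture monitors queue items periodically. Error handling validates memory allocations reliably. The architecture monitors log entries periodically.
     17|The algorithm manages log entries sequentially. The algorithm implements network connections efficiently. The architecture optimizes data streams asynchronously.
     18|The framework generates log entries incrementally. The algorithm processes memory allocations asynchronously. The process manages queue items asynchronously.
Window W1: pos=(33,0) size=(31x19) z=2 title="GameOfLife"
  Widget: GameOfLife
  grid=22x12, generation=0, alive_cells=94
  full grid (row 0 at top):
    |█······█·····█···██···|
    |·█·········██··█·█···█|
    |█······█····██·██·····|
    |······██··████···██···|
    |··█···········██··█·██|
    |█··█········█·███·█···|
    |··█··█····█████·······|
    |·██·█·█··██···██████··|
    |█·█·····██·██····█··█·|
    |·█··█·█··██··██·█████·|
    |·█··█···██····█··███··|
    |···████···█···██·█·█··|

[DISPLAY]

             ┃ GameOfLife                  ┃━━━━
             ┠─────────────────────────────┨Edit
             ┃Gen: 0                       ┃────
             ┃█······█·····█···██···       ┃lgor
             ┃·█·········██··█·█···█       ┃rame
             ┃█······█····██·██·····       ┃ han
             ┃······██··████···██···       ┃rame
             ┃··█···········██··█·██       ┃comp
             ┃█··█········█·███·█···       ┃    
             ┃··█··█····█████·······       ┃    
             ┃·██·█·█··██···██████··       ┃proc
             ┃█·█·····██·██····█··█·       ┃    
             ┃·█··█·█··██··██·█████·       ┃    
             ┃·█··█···██····█··███··       ┃    
             ┃···████···█···██·█·█··       ┃━━━━


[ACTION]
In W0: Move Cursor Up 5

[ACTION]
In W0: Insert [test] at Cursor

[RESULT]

             ┃ GameOfLife                  ┃━━━━
             ┠─────────────────────────────┨Edit
             ┃Gen: 0                       ┃────
             ┃█······█·····█···██···       ┃he a
             ┃·█·········██··█·█···█       ┃rame
             ┃█······█····██·██·····       ┃ han
             ┃······██··████···██···       ┃rame
             ┃··█···········██··█·██       ┃comp
             ┃█··█········█·███·█···       ┃    
             ┃··█··█····█████·······       ┃    
             ┃·██·█·█··██···██████··       ┃proc
             ┃█·█·····██·██····█··█·       ┃    
             ┃·█··█·█··██··██·█████·       ┃    
             ┃·█··█···██····█··███··       ┃    
             ┃···████···█···██·█·█··       ┃━━━━


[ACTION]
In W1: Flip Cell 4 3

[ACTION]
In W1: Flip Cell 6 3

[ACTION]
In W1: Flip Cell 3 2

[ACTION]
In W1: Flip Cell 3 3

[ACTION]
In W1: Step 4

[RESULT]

             ┃ GameOfLife                  ┃━━━━
             ┠─────────────────────────────┨Edit
             ┃Gen: 4                       ┃────
             ┃·██···················       ┃he a
             ┃█████·····██··········       ┃rame
             ┃█··█·█····██··········       ┃ han
             ┃·······█·········█····       ┃rame
             ┃█·█·█·█··········███··       ┃comp
             ┃·█··█··███████···███··       ┃    
             ┃···██···██·█··██·████·       ┃    
             ┃··██···█·····███·█····       ┃proc
             ┃····█····█·█···█·█····       ┃    
             ┃·····████··█·██·······       ┃    
             ┃············███·······       ┃    
             ┃····████··············       ┃━━━━


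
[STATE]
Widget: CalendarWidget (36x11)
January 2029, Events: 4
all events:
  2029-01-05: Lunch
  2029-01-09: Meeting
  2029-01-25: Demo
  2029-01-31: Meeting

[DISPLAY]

            January 2029            
Mo Tu We Th Fr Sa Su                
 1  2  3  4  5*  6  7               
 8  9* 10 11 12 13 14               
15 16 17 18 19 20 21                
22 23 24 25* 26 27 28               
29 30 31*                           
                                    
                                    
                                    
                                    


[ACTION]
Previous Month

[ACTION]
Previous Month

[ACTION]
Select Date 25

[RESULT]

           November 2028            
Mo Tu We Th Fr Sa Su                
       1  2  3  4  5                
 6  7  8  9 10 11 12                
13 14 15 16 17 18 19                
20 21 22 23 24 [25] 26              
27 28 29 30                         
                                    
                                    
                                    
                                    


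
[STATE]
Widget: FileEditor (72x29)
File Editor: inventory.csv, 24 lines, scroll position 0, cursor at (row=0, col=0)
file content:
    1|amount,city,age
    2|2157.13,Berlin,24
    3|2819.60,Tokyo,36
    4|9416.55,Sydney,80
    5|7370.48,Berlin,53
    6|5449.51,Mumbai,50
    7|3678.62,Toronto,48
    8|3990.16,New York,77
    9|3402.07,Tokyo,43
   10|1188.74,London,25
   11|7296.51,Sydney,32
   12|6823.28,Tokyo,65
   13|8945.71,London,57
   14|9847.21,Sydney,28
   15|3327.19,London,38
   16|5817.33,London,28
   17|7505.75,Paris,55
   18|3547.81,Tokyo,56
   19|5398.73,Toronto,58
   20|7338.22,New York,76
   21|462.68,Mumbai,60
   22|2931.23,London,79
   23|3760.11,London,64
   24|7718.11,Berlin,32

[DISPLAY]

█mount,city,age                                                        ▲
2157.13,Berlin,24                                                      █
2819.60,Tokyo,36                                                       ░
9416.55,Sydney,80                                                      ░
7370.48,Berlin,53                                                      ░
5449.51,Mumbai,50                                                      ░
3678.62,Toronto,48                                                     ░
3990.16,New York,77                                                    ░
3402.07,Tokyo,43                                                       ░
1188.74,London,25                                                      ░
7296.51,Sydney,32                                                      ░
6823.28,Tokyo,65                                                       ░
8945.71,London,57                                                      ░
9847.21,Sydney,28                                                      ░
3327.19,London,38                                                      ░
5817.33,London,28                                                      ░
7505.75,Paris,55                                                       ░
3547.81,Tokyo,56                                                       ░
5398.73,Toronto,58                                                     ░
7338.22,New York,76                                                    ░
462.68,Mumbai,60                                                       ░
2931.23,London,79                                                      ░
3760.11,London,64                                                      ░
7718.11,Berlin,32                                                      ░
                                                                       ░
                                                                       ░
                                                                       ░
                                                                       ░
                                                                       ▼


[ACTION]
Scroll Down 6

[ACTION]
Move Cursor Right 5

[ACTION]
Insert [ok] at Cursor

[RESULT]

amounok█,city,age                                                      ▲
2157.13,Berlin,24                                                      █
2819.60,Tokyo,36                                                       ░
9416.55,Sydney,80                                                      ░
7370.48,Berlin,53                                                      ░
5449.51,Mumbai,50                                                      ░
3678.62,Toronto,48                                                     ░
3990.16,New York,77                                                    ░
3402.07,Tokyo,43                                                       ░
1188.74,London,25                                                      ░
7296.51,Sydney,32                                                      ░
6823.28,Tokyo,65                                                       ░
8945.71,London,57                                                      ░
9847.21,Sydney,28                                                      ░
3327.19,London,38                                                      ░
5817.33,London,28                                                      ░
7505.75,Paris,55                                                       ░
3547.81,Tokyo,56                                                       ░
5398.73,Toronto,58                                                     ░
7338.22,New York,76                                                    ░
462.68,Mumbai,60                                                       ░
2931.23,London,79                                                      ░
3760.11,London,64                                                      ░
7718.11,Berlin,32                                                      ░
                                                                       ░
                                                                       ░
                                                                       ░
                                                                       ░
                                                                       ▼


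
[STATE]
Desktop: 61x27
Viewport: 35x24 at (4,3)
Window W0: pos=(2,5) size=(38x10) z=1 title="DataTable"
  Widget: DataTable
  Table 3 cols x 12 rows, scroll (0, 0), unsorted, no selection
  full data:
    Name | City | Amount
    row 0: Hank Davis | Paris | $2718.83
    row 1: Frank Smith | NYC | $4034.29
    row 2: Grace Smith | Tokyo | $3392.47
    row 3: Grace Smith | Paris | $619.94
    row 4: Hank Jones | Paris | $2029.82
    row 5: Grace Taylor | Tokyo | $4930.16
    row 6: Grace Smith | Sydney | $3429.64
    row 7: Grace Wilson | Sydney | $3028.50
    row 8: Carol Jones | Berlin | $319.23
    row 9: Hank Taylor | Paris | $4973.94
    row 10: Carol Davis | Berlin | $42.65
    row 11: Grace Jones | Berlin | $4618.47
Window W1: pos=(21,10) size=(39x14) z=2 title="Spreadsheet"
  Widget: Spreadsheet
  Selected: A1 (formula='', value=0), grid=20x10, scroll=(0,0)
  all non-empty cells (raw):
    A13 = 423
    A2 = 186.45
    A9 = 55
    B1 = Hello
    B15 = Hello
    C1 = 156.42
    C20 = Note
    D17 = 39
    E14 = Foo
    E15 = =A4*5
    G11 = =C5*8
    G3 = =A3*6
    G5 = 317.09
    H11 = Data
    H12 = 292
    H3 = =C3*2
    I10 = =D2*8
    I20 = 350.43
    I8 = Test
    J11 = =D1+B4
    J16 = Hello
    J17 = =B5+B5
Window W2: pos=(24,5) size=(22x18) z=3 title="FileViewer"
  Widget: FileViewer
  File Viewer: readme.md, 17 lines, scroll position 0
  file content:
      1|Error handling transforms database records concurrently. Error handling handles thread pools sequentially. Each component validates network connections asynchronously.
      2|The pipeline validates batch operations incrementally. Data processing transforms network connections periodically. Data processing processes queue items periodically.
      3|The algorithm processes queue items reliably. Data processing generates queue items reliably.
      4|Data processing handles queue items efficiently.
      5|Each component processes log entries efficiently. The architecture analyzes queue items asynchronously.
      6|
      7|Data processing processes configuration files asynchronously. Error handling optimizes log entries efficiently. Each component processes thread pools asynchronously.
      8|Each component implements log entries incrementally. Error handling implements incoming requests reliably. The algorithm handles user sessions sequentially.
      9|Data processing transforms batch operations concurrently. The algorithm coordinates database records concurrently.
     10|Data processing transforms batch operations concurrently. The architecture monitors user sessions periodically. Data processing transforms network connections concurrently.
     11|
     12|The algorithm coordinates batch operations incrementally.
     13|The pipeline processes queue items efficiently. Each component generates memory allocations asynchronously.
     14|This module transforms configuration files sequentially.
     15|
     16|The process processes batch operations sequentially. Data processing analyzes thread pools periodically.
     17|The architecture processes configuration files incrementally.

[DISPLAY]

                                   
                                   
━━━━━━━━━━━━━━━━━━━━┏━━━━━━━━━━━━━━
DataTable           ┃ FileViewer   
────────────────────┠──────────────
ame        │City  │A┃Error handling
───────────┼──────┼─┃The pipeline v
ank Davis  │Paris┏━━┃The algorithm 
rank Smith │NYC  ┃ S┃Data processin
race Smith │Tokyo┠──┃Each component
race Smith │Paris┃A1┃              
━━━━━━━━━━━━━━━━━┃  ┃Data processin
                 ┃--┃Each component
                 ┃  ┃Data processin
                 ┃  ┃Data processin
                 ┃  ┃              
                 ┃  ┃The algorithm 
                 ┃  ┃The pipeline p
                 ┃  ┃This module tr
                 ┃  ┗━━━━━━━━━━━━━━
                 ┗━━━━━━━━━━━━━━━━━
                                   
                                   
                                   


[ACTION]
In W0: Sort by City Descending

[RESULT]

                                   
                                   
━━━━━━━━━━━━━━━━━━━━┏━━━━━━━━━━━━━━
DataTable           ┃ FileViewer   
────────────────────┠──────────────
ame        │City ▼│A┃Error handling
───────────┼──────┼─┃The pipeline v
race Smith │Tokyo┏━━┃The algorithm 
race Taylor│Tokyo┃ S┃Data processin
race Smith │Sydne┠──┃Each component
race Wilson│Sydne┃A1┃              
━━━━━━━━━━━━━━━━━┃  ┃Data processin
                 ┃--┃Each component
                 ┃  ┃Data processin
                 ┃  ┃Data processin
                 ┃  ┃              
                 ┃  ┃The algorithm 
                 ┃  ┃The pipeline p
                 ┃  ┃This module tr
                 ┃  ┗━━━━━━━━━━━━━━
                 ┗━━━━━━━━━━━━━━━━━
                                   
                                   
                                   


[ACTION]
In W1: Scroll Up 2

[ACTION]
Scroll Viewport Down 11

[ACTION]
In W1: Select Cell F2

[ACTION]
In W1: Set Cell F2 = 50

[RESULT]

                                   
                                   
━━━━━━━━━━━━━━━━━━━━┏━━━━━━━━━━━━━━
DataTable           ┃ FileViewer   
────────────────────┠──────────────
ame        │City ▼│A┃Error handling
───────────┼──────┼─┃The pipeline v
race Smith │Tokyo┏━━┃The algorithm 
race Taylor│Tokyo┃ S┃Data processin
race Smith │Sydne┠──┃Each component
race Wilson│Sydne┃F2┃              
━━━━━━━━━━━━━━━━━┃  ┃Data processin
                 ┃--┃Each component
                 ┃  ┃Data processin
                 ┃  ┃Data processin
                 ┃  ┃              
                 ┃  ┃The algorithm 
                 ┃  ┃The pipeline p
                 ┃  ┃This module tr
                 ┃  ┗━━━━━━━━━━━━━━
                 ┗━━━━━━━━━━━━━━━━━
                                   
                                   
                                   


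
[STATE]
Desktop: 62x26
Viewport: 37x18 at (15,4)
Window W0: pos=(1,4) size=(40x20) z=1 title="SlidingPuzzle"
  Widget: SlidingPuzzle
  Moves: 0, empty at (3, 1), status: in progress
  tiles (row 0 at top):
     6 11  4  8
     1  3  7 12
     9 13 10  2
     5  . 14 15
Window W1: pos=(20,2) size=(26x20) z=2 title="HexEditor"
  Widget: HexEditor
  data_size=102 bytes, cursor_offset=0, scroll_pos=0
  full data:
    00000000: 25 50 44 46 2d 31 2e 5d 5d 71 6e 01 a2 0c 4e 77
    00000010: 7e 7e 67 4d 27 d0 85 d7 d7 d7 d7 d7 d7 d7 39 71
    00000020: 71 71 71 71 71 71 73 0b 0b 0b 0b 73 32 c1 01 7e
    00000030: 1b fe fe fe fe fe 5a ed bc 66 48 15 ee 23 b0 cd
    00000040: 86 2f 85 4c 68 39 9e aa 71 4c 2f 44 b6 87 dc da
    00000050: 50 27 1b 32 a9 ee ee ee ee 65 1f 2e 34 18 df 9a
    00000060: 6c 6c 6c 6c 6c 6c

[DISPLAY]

━━━━━┠────────────────────────┨      
e    ┃00000000  25 50 44 46 2d┃      
─────┃00000010  7e 7e 67 4d 27┃      
──┬──┃00000020  71 71 71 71 71┃      
4 │  ┃00000030  1b fe fe fe fe┃      
──┼──┃00000040  86 2f 85 4c 68┃      
7 │ 1┃00000050  50 27 1b 32 a9┃      
──┼──┃00000060  6c 6c 6c 6c 6c┃      
0 │  ┃                        ┃      
──┼──┃                        ┃      
4 │ 1┃                        ┃      
──┴──┃                        ┃      
     ┃                        ┃      
     ┃                        ┃      
     ┃                        ┃      
     ┃                        ┃      
     ┃                        ┃      
     ┗━━━━━━━━━━━━━━━━━━━━━━━━┛      


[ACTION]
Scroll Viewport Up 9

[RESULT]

                                     
                                     
     ┏━━━━━━━━━━━━━━━━━━━━━━━━┓      
     ┃ HexEditor              ┃      
━━━━━┠────────────────────────┨      
e    ┃00000000  25 50 44 46 2d┃      
─────┃00000010  7e 7e 67 4d 27┃      
──┬──┃00000020  71 71 71 71 71┃      
4 │  ┃00000030  1b fe fe fe fe┃      
──┼──┃00000040  86 2f 85 4c 68┃      
7 │ 1┃00000050  50 27 1b 32 a9┃      
──┼──┃00000060  6c 6c 6c 6c 6c┃      
0 │  ┃                        ┃      
──┼──┃                        ┃      
4 │ 1┃                        ┃      
──┴──┃                        ┃      
     ┃                        ┃      
     ┃                        ┃      


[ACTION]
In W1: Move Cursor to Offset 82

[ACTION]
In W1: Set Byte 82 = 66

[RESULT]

                                     
                                     
     ┏━━━━━━━━━━━━━━━━━━━━━━━━┓      
     ┃ HexEditor              ┃      
━━━━━┠────────────────────────┨      
e    ┃00000000  25 50 44 46 2d┃      
─────┃00000010  7e 7e 67 4d 27┃      
──┬──┃00000020  71 71 71 71 71┃      
4 │  ┃00000030  1b fe fe fe fe┃      
──┼──┃00000040  86 2f 85 4c 68┃      
7 │ 1┃00000050  50 27 66 32 a9┃      
──┼──┃00000060  6c 6c 6c 6c 6c┃      
0 │  ┃                        ┃      
──┼──┃                        ┃      
4 │ 1┃                        ┃      
──┴──┃                        ┃      
     ┃                        ┃      
     ┃                        ┃      


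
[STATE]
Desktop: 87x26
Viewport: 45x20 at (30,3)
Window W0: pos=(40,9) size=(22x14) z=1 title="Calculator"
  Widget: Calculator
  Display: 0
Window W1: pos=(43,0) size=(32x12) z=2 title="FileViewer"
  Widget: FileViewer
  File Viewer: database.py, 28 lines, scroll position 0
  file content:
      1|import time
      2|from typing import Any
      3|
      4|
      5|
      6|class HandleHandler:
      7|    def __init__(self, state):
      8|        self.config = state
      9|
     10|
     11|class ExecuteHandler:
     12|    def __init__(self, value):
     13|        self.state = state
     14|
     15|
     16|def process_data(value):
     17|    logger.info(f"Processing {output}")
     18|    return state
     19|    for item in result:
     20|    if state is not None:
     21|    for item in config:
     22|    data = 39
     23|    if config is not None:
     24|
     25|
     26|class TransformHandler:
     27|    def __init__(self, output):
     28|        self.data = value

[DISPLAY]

             ┃import time                  ▲┃
             ┃from typing import Any       █┃
             ┃                             ░┃
             ┃                             ░┃
             ┃                             ░┃
             ┃class HandleHandler:         ░┃
          ┏━━┃    def __init__(self, state)░┃
          ┃ C┃        self.config = state  ▼┃
          ┠──┗━━━━━━━━━━━━━━━━━━━━━━━━━━━━━━┛
          ┃                   0┃             
          ┃┌───┬───┬───┬───┐   ┃             
          ┃│ 7 │ 8 │ 9 │ ÷ │   ┃             
          ┃├───┼───┼───┼───┤   ┃             
          ┃│ 4 │ 5 │ 6 │ × │   ┃             
          ┃├───┼───┼───┼───┤   ┃             
          ┃│ 1 │ 2 │ 3 │ - │   ┃             
          ┃├───┼───┼───┼───┤   ┃             
          ┃│ 0 │ . │ = │ + │   ┃             
          ┃└───┴───┴───┴───┘   ┃             
          ┗━━━━━━━━━━━━━━━━━━━━┛             


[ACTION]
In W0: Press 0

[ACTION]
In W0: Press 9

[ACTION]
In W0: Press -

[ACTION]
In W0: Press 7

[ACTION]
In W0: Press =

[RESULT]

             ┃import time                  ▲┃
             ┃from typing import Any       █┃
             ┃                             ░┃
             ┃                             ░┃
             ┃                             ░┃
             ┃class HandleHandler:         ░┃
          ┏━━┃    def __init__(self, state)░┃
          ┃ C┃        self.config = state  ▼┃
          ┠──┗━━━━━━━━━━━━━━━━━━━━━━━━━━━━━━┛
          ┃                   2┃             
          ┃┌───┬───┬───┬───┐   ┃             
          ┃│ 7 │ 8 │ 9 │ ÷ │   ┃             
          ┃├───┼───┼───┼───┤   ┃             
          ┃│ 4 │ 5 │ 6 │ × │   ┃             
          ┃├───┼───┼───┼───┤   ┃             
          ┃│ 1 │ 2 │ 3 │ - │   ┃             
          ┃├───┼───┼───┼───┤   ┃             
          ┃│ 0 │ . │ = │ + │   ┃             
          ┃└───┴───┴───┴───┘   ┃             
          ┗━━━━━━━━━━━━━━━━━━━━┛             


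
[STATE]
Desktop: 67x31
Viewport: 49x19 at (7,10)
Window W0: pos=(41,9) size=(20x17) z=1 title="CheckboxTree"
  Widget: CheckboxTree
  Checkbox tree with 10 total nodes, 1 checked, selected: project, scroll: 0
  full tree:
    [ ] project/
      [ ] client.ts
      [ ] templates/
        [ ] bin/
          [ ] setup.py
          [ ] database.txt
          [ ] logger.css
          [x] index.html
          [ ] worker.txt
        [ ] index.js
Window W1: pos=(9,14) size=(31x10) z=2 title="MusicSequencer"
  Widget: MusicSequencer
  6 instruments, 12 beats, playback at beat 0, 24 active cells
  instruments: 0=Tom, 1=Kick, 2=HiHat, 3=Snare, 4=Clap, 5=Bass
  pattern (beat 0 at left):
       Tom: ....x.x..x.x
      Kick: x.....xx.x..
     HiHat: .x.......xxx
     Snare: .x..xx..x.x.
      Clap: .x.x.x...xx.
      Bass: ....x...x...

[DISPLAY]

                                  ┃ CheckboxTree 
                                  ┠──────────────
                                  ┃>[-] project/ 
                                  ┃   [ ] client.
  ┏━━━━━━━━━━━━━━━━━━━━━━━━━━━━━┓ ┃   [-] templat
  ┃ MusicSequencer              ┃ ┃     [-] bin/ 
  ┠─────────────────────────────┨ ┃       [ ] set
  ┃      ▼12345678901           ┃ ┃       [ ] dat
  ┃   Tom····█·█··█·█           ┃ ┃       [ ] log
  ┃  Kick█·····██·█··           ┃ ┃       [x] ind
  ┃ HiHat·█·······███           ┃ ┃       [ ] wor
  ┃ Snare·█··██··█·█·           ┃ ┃     [ ] index
  ┃  Clap·█·█·█···██·           ┃ ┃              
  ┗━━━━━━━━━━━━━━━━━━━━━━━━━━━━━┛ ┃              
                                  ┃              
                                  ┗━━━━━━━━━━━━━━
                                                 
                                                 
                                                 


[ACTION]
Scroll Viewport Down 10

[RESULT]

                                  ┃>[-] project/ 
                                  ┃   [ ] client.
  ┏━━━━━━━━━━━━━━━━━━━━━━━━━━━━━┓ ┃   [-] templat
  ┃ MusicSequencer              ┃ ┃     [-] bin/ 
  ┠─────────────────────────────┨ ┃       [ ] set
  ┃      ▼12345678901           ┃ ┃       [ ] dat
  ┃   Tom····█·█··█·█           ┃ ┃       [ ] log
  ┃  Kick█·····██·█··           ┃ ┃       [x] ind
  ┃ HiHat·█·······███           ┃ ┃       [ ] wor
  ┃ Snare·█··██··█·█·           ┃ ┃     [ ] index
  ┃  Clap·█·█·█···██·           ┃ ┃              
  ┗━━━━━━━━━━━━━━━━━━━━━━━━━━━━━┛ ┃              
                                  ┃              
                                  ┗━━━━━━━━━━━━━━
                                                 
                                                 
                                                 
                                                 
                                                 


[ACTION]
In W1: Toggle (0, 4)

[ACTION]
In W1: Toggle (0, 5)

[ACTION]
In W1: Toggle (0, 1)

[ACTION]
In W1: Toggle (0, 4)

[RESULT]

                                  ┃>[-] project/ 
                                  ┃   [ ] client.
  ┏━━━━━━━━━━━━━━━━━━━━━━━━━━━━━┓ ┃   [-] templat
  ┃ MusicSequencer              ┃ ┃     [-] bin/ 
  ┠─────────────────────────────┨ ┃       [ ] set
  ┃      ▼12345678901           ┃ ┃       [ ] dat
  ┃   Tom·█··███··█·█           ┃ ┃       [ ] log
  ┃  Kick█·····██·█··           ┃ ┃       [x] ind
  ┃ HiHat·█·······███           ┃ ┃       [ ] wor
  ┃ Snare·█··██··█·█·           ┃ ┃     [ ] index
  ┃  Clap·█·█·█···██·           ┃ ┃              
  ┗━━━━━━━━━━━━━━━━━━━━━━━━━━━━━┛ ┃              
                                  ┃              
                                  ┗━━━━━━━━━━━━━━
                                                 
                                                 
                                                 
                                                 
                                                 


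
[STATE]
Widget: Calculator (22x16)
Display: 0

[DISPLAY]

                     0
┌───┬───┬───┬───┐     
│ 7 │ 8 │ 9 │ ÷ │     
├───┼───┼───┼───┤     
│ 4 │ 5 │ 6 │ × │     
├───┼───┼───┼───┤     
│ 1 │ 2 │ 3 │ - │     
├───┼───┼───┼───┤     
│ 0 │ . │ = │ + │     
├───┼───┼───┼───┤     
│ C │ MC│ MR│ M+│     
└───┴───┴───┴───┘     
                      
                      
                      
                      


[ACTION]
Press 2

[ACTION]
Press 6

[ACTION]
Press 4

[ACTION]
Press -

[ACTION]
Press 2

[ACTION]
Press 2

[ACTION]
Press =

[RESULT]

                   242
┌───┬───┬───┬───┐     
│ 7 │ 8 │ 9 │ ÷ │     
├───┼───┼───┼───┤     
│ 4 │ 5 │ 6 │ × │     
├───┼───┼───┼───┤     
│ 1 │ 2 │ 3 │ - │     
├───┼───┼───┼───┤     
│ 0 │ . │ = │ + │     
├───┼───┼───┼───┤     
│ C │ MC│ MR│ M+│     
└───┴───┴───┴───┘     
                      
                      
                      
                      


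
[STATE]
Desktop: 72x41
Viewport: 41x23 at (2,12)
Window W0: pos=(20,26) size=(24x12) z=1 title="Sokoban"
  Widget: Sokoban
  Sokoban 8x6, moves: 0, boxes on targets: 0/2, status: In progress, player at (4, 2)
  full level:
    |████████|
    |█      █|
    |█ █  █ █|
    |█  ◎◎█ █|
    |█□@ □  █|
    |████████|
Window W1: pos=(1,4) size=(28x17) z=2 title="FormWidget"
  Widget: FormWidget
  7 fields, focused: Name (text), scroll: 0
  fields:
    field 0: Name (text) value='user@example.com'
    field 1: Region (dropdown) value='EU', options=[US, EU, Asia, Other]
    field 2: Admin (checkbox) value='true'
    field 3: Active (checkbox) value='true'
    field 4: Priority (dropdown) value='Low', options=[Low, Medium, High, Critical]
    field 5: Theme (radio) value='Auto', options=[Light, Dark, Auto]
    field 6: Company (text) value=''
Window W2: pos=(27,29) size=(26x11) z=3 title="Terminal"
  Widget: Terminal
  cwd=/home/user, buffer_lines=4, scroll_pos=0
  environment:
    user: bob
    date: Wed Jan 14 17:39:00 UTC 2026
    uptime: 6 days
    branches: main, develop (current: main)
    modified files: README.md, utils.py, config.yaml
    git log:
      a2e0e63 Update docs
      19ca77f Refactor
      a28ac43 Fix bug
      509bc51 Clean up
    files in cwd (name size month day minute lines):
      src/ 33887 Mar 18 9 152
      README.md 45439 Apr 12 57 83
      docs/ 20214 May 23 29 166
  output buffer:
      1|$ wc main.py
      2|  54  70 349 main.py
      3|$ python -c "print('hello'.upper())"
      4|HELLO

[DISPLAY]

  Theme:      ( ) Light  (┃              
  Company:    [          ]┃              
                          ┃              
                          ┃              
                          ┃              
                          ┃              
                          ┃              
                          ┃              
━━━━━━━━━━━━━━━━━━━━━━━━━━┛              
                                         
                                         
                                         
                                         
                                         
                  ┏━━━━━━━━━━━━━━━━━━━━━━
                  ┃ Sokoban              
                  ┠──────────────────────
                  ┃██████┏━━━━━━━━━━━━━━━
                  ┃█     ┃ Terminal      
                  ┃█ █  █┠───────────────
                  ┃█  ◎◎█┃$ wc main.py   
                  ┃█□@ □ ┃  54  70 349 ma
                  ┃██████┃$ python -c "pr


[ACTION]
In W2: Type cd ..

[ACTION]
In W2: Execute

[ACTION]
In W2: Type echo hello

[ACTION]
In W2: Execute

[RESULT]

  Theme:      ( ) Light  (┃              
  Company:    [          ]┃              
                          ┃              
                          ┃              
                          ┃              
                          ┃              
                          ┃              
                          ┃              
━━━━━━━━━━━━━━━━━━━━━━━━━━┛              
                                         
                                         
                                         
                                         
                                         
                  ┏━━━━━━━━━━━━━━━━━━━━━━
                  ┃ Sokoban              
                  ┠──────────────────────
                  ┃██████┏━━━━━━━━━━━━━━━
                  ┃█     ┃ Terminal      
                  ┃█ █  █┠───────────────
                  ┃█  ◎◎█┃$ python -c "pr
                  ┃█□@ □ ┃HELLO          
                  ┃██████┃$ cd ..        
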